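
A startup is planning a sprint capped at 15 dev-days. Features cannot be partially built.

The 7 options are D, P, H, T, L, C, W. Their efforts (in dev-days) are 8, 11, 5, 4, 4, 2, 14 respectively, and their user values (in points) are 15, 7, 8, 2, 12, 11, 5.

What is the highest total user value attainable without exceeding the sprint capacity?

D + L + C: effort 8 + 4 + 2 = 14 ≤ 15, user value 15 + 12 + 11 = 38.
D + H + C: effort 8 + 5 + 2 = 15 ≤ 15, user value 15 + 8 + 11 = 34.
H + T + L + C: effort 5 + 4 + 4 + 2 = 15 ≤ 15, user value 8 + 2 + 12 + 11 = 33.
Best is D, L, and C with total user value 38.

38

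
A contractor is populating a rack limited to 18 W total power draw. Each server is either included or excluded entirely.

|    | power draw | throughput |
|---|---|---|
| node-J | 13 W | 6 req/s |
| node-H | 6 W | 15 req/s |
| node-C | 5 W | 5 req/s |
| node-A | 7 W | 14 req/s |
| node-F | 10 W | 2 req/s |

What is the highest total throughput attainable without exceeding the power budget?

Treat it as a binary knapsack problem.
node-H + node-C + node-A: power draw 6 + 5 + 7 = 18 ≤ 18, throughput 15 + 5 + 14 = 34.
node-H + node-A: power draw 6 + 7 = 13 ≤ 18, throughput 15 + 14 = 29.
Best is node-H, node-C, and node-A with total throughput 34.

34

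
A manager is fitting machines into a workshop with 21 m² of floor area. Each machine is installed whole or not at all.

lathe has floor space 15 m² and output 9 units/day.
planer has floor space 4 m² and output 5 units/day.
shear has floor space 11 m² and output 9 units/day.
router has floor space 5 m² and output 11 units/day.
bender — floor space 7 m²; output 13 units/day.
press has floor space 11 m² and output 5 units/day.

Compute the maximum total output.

This is a 0-1 knapsack instance.
router + bender: floor space 5 + 7 = 12 ≤ 21, output 11 + 13 = 24.
planer + router + bender: floor space 4 + 5 + 7 = 16 ≤ 21, output 5 + 11 + 13 = 29.
planer + shear + router: floor space 4 + 11 + 5 = 20 ≤ 21, output 5 + 9 + 11 = 25.
Best is planer, router, and bender with total output 29.

29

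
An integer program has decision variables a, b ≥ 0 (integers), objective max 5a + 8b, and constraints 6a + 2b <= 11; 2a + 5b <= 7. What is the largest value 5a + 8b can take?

13

(a,b)=(1,1) is feasible, giving 13.
(a,b)=(0,1) is feasible, giving 8.
The best lattice point is (1,1), giving 13.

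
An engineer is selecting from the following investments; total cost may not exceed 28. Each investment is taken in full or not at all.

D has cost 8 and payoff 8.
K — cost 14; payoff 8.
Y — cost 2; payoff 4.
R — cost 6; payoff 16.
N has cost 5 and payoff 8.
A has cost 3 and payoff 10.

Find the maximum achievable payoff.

Take D, Y, R, N, and A: cost 8 + 2 + 6 + 5 + 3 = 24 ≤ 28, payoff 8 + 4 + 16 + 8 + 10 = 46.
No other feasible combination does better.

46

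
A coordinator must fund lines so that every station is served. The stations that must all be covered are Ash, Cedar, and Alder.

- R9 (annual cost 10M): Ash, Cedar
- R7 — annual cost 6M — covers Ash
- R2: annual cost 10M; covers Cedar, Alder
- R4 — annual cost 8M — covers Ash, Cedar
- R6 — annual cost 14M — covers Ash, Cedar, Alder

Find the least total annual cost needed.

The greedy cost-per-new-station heuristic would pick R4 and R2 for 18, but a cheaper cover exists.
R6 alone covers Ash, Cedar, Alder — every station.
Total annual cost: 14.
No cover costs less than 14.

14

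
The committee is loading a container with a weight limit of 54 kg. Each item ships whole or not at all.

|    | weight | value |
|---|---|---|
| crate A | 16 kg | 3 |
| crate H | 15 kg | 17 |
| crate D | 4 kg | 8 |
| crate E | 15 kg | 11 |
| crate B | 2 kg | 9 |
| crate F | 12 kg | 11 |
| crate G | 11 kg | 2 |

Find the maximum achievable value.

56

crate H + crate E + crate B + crate F: weight 15 + 15 + 2 + 12 = 44 ≤ 54, value 17 + 11 + 9 + 11 = 48.
crate H + crate D + crate E + crate B + crate F: weight 15 + 4 + 15 + 2 + 12 = 48 ≤ 54, value 17 + 8 + 11 + 9 + 11 = 56.
Best is crate H, crate D, crate E, crate B, and crate F with total value 56.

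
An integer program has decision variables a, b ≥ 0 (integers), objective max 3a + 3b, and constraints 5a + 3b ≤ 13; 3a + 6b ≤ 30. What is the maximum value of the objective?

Relaxing integrality, the LP optimum is 13.00 at (a,b) = (0, 4.33), which is not an integer point.
(a,b)=(0,4): 5·0+3·4=12≤13, 3·0+6·4=24≤30, objective 12.
(a,b)=(0,3): 5·0+3·3=9≤13, 3·0+6·3=18≤30, objective 9.
The best lattice point is (0,4), giving 12.

12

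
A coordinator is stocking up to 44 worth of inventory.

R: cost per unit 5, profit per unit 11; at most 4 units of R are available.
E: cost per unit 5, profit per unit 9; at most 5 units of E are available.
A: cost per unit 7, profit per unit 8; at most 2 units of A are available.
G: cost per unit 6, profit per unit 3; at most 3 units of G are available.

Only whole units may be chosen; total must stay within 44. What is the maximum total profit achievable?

R has the best ratio (11/5); taking only R gives at most 4×11 = 44 (stopped by the supply cap of 4).
Mixing does better — 4×R and 4×E: cost 40 ≤ 44, profit 4·11 + 4·9 = 80.

80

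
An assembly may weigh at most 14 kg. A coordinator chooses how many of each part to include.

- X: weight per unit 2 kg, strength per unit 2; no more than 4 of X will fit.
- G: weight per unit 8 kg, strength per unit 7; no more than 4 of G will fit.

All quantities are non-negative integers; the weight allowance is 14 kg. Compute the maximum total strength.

13

This is a bounded integer knapsack.
X has the best ratio (2/2); taking only X gives at most 4×2 = 8 (stopped by the supply cap of 4).
Mixing does better — 3×X and 1×G: weight 14 ≤ 14, strength 3·2 + 1·7 = 13.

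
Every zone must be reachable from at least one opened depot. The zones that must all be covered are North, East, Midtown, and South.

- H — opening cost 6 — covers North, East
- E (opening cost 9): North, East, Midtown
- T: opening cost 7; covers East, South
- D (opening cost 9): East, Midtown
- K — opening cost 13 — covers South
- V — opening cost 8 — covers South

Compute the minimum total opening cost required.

This is a weighted set-cover instance.
The greedy cost-per-new-zone heuristic would pick H, T, and E for 22, but a cheaper cover exists.
Choose E and T: together they cover North, East, Midtown, South — every zone.
Total opening cost: 9 + 7 = 16.
No cover costs less than 16.

16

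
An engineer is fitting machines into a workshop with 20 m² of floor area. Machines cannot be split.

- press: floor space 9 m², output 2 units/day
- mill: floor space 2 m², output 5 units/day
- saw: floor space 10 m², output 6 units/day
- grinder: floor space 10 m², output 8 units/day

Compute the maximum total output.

Take saw and grinder: floor space 10 + 10 = 20 ≤ 20, output 6 + 8 = 14.
No other feasible combination does better.

14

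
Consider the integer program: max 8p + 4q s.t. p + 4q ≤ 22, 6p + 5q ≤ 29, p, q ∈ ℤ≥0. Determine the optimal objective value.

36

The continuous relaxation peaks at (4.83, 0) with value 38.67; rounding to a feasible lattice point costs some objective.
(p,q)=(4,1): 1·4+4·1=8≤22, 6·4+5·1=29≤29, objective 36.
(p,q)=(4,0): 1·4+4·0=4≤22, 6·4+5·0=24≤29, objective 32.
(p,q)=(3,2): 1·3+4·2=11≤22, 6·3+5·2=28≤29, objective 32.
Maximum is 36 at (p,q)=(4,1).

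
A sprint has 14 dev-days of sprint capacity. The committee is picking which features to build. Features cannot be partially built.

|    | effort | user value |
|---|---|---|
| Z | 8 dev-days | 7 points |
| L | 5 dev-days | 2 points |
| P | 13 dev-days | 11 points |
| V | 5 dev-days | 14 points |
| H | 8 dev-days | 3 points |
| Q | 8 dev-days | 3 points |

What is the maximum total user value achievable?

21

Allowing fractional choices, the relaxed optimum would be about 21.8, but features are indivisible.
V + Q: effort 5 + 8 = 13 ≤ 14, user value 14 + 3 = 17.
Z + V: effort 8 + 5 = 13 ≤ 14, user value 7 + 14 = 21.
V + H: effort 5 + 8 = 13 ≤ 14, user value 14 + 3 = 17.
Best is Z and V with total user value 21.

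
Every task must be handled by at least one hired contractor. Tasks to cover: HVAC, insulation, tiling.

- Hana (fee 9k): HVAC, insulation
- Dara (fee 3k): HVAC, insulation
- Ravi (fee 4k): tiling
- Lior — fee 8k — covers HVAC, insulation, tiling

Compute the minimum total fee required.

Choose Dara and Ravi: together they cover HVAC, insulation, tiling — every task.
Total fee: 3 + 4 = 7.
No cover costs less than 7.

7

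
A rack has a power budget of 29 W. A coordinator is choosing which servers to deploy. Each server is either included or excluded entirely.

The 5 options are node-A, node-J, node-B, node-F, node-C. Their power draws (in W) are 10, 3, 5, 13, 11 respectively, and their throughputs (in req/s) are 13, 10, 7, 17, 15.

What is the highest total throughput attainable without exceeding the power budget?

45

This is a 0-1 knapsack instance.
Take node-A, node-J, node-B, and node-C: power draw 10 + 3 + 5 + 11 = 29 ≤ 29, throughput 13 + 10 + 7 + 15 = 45.
No other feasible combination does better.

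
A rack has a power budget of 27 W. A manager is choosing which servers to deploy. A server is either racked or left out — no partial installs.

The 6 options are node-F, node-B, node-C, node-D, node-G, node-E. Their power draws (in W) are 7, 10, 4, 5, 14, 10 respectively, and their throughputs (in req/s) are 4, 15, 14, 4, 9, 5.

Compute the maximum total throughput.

This is a 0-1 knapsack instance.
Allowing fractional choices, the relaxed optimum would be about 38.1, but servers are indivisible.
node-B + node-C + node-E: power draw 10 + 4 + 10 = 24 ≤ 27, throughput 15 + 14 + 5 = 34.
node-F + node-B + node-C + node-D: power draw 7 + 10 + 4 + 5 = 26 ≤ 27, throughput 4 + 15 + 14 + 4 = 37.
Best is node-F, node-B, node-C, and node-D with total throughput 37.

37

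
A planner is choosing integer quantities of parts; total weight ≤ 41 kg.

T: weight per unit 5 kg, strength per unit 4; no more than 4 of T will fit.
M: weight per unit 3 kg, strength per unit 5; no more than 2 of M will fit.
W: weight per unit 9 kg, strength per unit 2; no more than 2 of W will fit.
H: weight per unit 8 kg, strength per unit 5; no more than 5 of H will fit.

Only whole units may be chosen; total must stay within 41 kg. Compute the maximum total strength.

M has the best ratio (5/3); taking only M gives at most 2×5 = 10 (stopped by the supply cap of 2).
Mixing does better — 2×T, 2×M, and 3×H: weight 40 ≤ 41, strength 2·4 + 2·5 + 3·5 = 33.

33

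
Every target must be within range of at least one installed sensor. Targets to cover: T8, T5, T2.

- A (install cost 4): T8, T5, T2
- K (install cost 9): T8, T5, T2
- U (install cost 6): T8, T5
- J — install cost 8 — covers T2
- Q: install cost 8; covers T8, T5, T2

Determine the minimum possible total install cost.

4

A alone covers T8, T5, T2 — every target.
Total install cost: 4.
No cover costs less than 4.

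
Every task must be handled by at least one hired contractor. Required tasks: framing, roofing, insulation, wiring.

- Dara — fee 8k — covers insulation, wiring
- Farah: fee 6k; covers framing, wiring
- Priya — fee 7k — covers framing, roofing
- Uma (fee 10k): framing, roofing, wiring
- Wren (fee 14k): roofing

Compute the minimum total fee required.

The greedy cost-per-new-task heuristic would pick Farah, Priya, and Dara for 21, but a cheaper cover exists.
Choose Dara and Priya: together they cover framing, roofing, insulation, wiring — every task.
Total fee: 8 + 7 = 15.
No cover costs less than 15.

15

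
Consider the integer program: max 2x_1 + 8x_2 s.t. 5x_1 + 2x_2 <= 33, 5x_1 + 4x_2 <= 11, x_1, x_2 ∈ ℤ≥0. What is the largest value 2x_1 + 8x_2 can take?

16

Relaxing integrality, the LP optimum is 22.00 at (x_1,x_2) = (0, 2.75), which is not an integer point.
(x_1,x_2)=(0,2): 5·0+2·2=4≤33, 5·0+4·2=8≤11, objective 16.
(x_1,x_2)=(1,1): 5·1+2·1=7≤33, 5·1+4·1=9≤11, objective 10.
(x_1,x_2)=(0,1): 5·0+2·1=2≤33, 5·0+4·1=4≤11, objective 8.
No feasible integer point exceeds 16.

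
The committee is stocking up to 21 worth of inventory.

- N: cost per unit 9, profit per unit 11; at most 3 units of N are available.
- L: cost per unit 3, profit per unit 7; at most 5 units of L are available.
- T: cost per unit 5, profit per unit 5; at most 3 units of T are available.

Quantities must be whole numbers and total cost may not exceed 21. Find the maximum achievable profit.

40

Take 5×L and 1×T: cost 20 ≤ 21, profit 5·7 + 1·5 = 40.
L has the best ratio (7/3) and is taken to its limit of 5; remaining capacity is filled optimally with the others.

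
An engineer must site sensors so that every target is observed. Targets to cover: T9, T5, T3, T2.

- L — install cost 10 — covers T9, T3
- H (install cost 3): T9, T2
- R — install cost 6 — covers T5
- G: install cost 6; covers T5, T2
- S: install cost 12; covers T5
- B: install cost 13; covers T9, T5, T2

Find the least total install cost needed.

Choose L and G: together they cover T9, T5, T3, T2 — every target.
Total install cost: 10 + 6 = 16.

16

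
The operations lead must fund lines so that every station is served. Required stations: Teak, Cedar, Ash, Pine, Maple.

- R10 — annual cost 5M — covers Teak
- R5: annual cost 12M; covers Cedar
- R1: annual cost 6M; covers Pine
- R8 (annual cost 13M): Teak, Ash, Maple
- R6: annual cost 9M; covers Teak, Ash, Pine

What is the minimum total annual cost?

31

The greedy cost-per-new-station heuristic would pick R6, R5, and R8 for 34, but a cheaper cover exists.
Choose R5, R1, and R8: together they cover Teak, Cedar, Ash, Pine, Maple — every station.
Total annual cost: 12 + 6 + 13 = 31.
No cover costs less than 31.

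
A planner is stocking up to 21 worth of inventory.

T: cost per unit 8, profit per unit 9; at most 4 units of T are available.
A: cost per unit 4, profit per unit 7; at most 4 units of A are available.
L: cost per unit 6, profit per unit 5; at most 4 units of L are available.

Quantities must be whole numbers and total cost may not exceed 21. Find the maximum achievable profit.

1×T and 3×A: cost 20 ≤ 21, profit 1·9 + 3·7 = 30.
4×A: cost 16 ≤ 21, profit 4·7 = 28.
Best is 30.

30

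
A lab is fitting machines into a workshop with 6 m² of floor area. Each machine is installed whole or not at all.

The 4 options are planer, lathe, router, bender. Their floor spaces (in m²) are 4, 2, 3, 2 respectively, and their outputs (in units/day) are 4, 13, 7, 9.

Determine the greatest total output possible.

Allowing fractional choices, the relaxed optimum would be about 26.7, but machines are indivisible.
lathe + bender: floor space 2 + 2 = 4 ≤ 6, output 13 + 9 = 22.
lathe + router: floor space 2 + 3 = 5 ≤ 6, output 13 + 7 = 20.
planer + lathe: floor space 4 + 2 = 6 ≤ 6, output 4 + 13 = 17.
Best is lathe and bender with total output 22.

22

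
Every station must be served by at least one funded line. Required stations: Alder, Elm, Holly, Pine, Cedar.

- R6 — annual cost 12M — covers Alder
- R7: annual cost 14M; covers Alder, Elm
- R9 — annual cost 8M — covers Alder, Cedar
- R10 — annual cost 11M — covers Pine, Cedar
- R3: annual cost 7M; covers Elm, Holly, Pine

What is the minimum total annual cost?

Choose R9 and R3: together they cover Alder, Elm, Holly, Pine, Cedar — every station.
Total annual cost: 8 + 7 = 15.
No cover costs less than 15.

15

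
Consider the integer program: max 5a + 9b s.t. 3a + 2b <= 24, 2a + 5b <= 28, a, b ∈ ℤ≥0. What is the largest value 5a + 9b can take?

57

(a,b)=(6,3) is feasible, giving 57.
(a,b)=(4,4) is feasible, giving 56.
(a,b)=(5,3) is feasible, giving 52.
(a,b)=(6,2) is feasible, giving 48.
The best lattice point is (6,3), giving 57.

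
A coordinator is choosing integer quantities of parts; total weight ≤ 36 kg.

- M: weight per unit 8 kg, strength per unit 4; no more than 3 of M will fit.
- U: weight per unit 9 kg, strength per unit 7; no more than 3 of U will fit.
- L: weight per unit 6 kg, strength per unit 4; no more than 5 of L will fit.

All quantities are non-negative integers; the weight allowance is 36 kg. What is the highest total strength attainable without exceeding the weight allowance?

26

This is a bounded integer knapsack.
2×U and 3×L: weight 36 ≤ 36, strength 2·7 + 3·4 = 26.
3×U and 1×L: weight 33 ≤ 36, strength 3·7 + 1·4 = 25.
Best is 26.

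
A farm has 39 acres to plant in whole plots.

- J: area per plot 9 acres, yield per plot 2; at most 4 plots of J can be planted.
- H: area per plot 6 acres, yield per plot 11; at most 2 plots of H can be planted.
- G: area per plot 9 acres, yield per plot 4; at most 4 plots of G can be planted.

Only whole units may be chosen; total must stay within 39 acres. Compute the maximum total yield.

34

This is a bounded integer knapsack.
1×J, 2×H, and 2×G: area 39 ≤ 39, yield 1·2 + 2·11 + 2·4 = 32.
2×H and 3×G: area 39 ≤ 39, yield 2·11 + 3·4 = 34.
Best is 34.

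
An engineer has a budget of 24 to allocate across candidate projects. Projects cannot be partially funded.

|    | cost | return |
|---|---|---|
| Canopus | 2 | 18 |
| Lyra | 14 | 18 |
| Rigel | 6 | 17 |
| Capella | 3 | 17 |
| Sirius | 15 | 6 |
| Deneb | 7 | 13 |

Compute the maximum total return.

65

This is a 0-1 knapsack instance.
Allowing fractional choices, the relaxed optimum would be about 72.7, but projects are indivisible.
Canopus + Lyra + Capella: cost 2 + 14 + 3 = 19 ≤ 24, return 18 + 18 + 17 = 53.
Canopus + Rigel + Capella + Deneb: cost 2 + 6 + 3 + 7 = 18 ≤ 24, return 18 + 17 + 17 + 13 = 65.
Best is Canopus, Rigel, Capella, and Deneb with total return 65.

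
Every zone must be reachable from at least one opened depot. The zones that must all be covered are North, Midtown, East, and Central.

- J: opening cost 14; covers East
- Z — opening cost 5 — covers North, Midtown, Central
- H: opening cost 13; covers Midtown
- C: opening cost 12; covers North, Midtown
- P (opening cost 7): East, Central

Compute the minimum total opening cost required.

12

This is a weighted set-cover instance.
Choose Z and P: together they cover North, Midtown, East, Central — every zone.
Total opening cost: 5 + 7 = 12.
No cover costs less than 12.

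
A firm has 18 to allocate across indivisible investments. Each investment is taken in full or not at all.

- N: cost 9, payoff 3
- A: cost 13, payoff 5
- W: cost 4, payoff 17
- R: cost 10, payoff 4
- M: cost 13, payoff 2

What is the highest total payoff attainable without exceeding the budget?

22

This is a 0-1 knapsack instance.
Allowing fractional choices, the relaxed optimum would be about 22.5, but investments are indivisible.
A + W: cost 13 + 4 = 17 ≤ 18, payoff 5 + 17 = 22.
N + W: cost 9 + 4 = 13 ≤ 18, payoff 3 + 17 = 20.
W + R: cost 4 + 10 = 14 ≤ 18, payoff 17 + 4 = 21.
Best is A and W with total payoff 22.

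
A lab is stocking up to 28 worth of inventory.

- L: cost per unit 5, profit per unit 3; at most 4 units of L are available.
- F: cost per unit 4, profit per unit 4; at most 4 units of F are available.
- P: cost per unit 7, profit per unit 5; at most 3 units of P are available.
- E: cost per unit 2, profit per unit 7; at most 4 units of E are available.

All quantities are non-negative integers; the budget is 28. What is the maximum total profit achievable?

3×F, 1×P, and 4×E: cost 27 ≤ 28, profit 3·4 + 1·5 + 4·7 = 45.
4×F and 4×E: cost 24 ≤ 28, profit 4·4 + 4·7 = 44.
Best is 45.

45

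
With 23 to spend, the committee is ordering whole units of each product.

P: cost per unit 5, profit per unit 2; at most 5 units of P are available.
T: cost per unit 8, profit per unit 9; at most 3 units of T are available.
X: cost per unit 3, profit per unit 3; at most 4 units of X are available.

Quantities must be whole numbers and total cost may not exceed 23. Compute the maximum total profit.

Take 2×T and 2×X: cost 22 ≤ 23, profit 2·9 + 2·3 = 24.
No other integer combination yields more.

24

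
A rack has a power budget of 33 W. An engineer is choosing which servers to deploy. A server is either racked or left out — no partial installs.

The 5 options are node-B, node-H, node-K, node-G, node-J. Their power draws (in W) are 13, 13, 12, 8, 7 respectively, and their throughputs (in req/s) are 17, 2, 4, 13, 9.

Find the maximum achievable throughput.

39

Allowing fractional choices, the relaxed optimum would be about 40.7, but servers are indivisible.
node-B + node-K + node-G: power draw 13 + 12 + 8 = 33 ≤ 33, throughput 17 + 4 + 13 = 34.
node-B + node-G + node-J: power draw 13 + 8 + 7 = 28 ≤ 33, throughput 17 + 13 + 9 = 39.
Best is node-B, node-G, and node-J with total throughput 39.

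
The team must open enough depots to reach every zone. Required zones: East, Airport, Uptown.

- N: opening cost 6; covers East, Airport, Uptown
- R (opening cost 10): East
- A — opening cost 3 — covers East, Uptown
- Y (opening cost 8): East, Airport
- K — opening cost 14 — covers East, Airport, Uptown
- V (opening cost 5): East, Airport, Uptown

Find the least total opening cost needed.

The greedy cost-per-new-zone heuristic would pick A and V for 8, but a cheaper cover exists.
V alone covers East, Airport, Uptown — every zone.
Total opening cost: 5.
No cover costs less than 5.

5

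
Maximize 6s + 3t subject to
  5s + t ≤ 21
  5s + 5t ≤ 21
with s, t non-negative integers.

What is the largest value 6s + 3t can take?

The continuous relaxation peaks at (4.2, 0) with value 25.20; rounding to a feasible lattice point costs some objective.
(s,t)=(4,0) is feasible, giving 24.
(s,t)=(3,1) is feasible, giving 21.
(s,t)=(3,0) is feasible, giving 18.
The best lattice point is (4,0), giving 24.

24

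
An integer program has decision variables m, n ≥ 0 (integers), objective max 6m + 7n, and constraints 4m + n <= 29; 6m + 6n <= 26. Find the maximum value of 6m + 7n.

Relaxing integrality, the LP optimum is 30.33 at (m,n) = (0, 4.33), which is not an integer point.
(m,n)=(0,4): 4·0+1·4=4≤29, 6·0+6·4=24≤26, objective 28.
(m,n)=(1,3): 4·1+1·3=7≤29, 6·1+6·3=24≤26, objective 27.
(m,n)=(0,3): 4·0+1·3=3≤29, 6·0+6·3=18≤26, objective 21.
The best lattice point is (0,4), giving 28.

28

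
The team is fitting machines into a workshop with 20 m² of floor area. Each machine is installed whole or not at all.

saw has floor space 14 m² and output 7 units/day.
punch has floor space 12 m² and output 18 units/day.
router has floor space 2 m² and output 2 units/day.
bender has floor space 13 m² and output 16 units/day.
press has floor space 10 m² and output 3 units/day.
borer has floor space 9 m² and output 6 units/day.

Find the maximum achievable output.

Allowing fractional choices, the relaxed optimum would be about 27.8, but machines are indivisible.
punch: floor space 12 ≤ 20, output 18.
punch + router: floor space 12 + 2 = 14 ≤ 20, output 18 + 2 = 20.
router + bender: floor space 2 + 13 = 15 ≤ 20, output 2 + 16 = 18.
Best is punch and router with total output 20.

20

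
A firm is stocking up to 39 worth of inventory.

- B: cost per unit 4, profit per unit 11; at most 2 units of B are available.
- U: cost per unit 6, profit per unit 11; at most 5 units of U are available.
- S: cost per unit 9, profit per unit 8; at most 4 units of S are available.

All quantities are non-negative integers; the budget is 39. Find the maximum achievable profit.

2×B and 5×U: cost 38 ≤ 39, profit 2·11 + 5·11 = 77.
1×B and 5×U: cost 34 ≤ 39, profit 1·11 + 5·11 = 66.
Best is 77.

77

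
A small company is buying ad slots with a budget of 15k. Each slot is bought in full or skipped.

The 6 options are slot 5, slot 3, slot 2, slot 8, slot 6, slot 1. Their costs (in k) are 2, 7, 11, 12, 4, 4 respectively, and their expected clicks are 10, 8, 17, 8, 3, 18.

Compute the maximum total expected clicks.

This is a 0-1 knapsack instance.
Allowing fractional choices, the relaxed optimum would be about 41.9, but ad slots are indivisible.
slot 5 + slot 3 + slot 1: cost 2 + 7 + 4 = 13 ≤ 15, expected clicks 10 + 8 + 18 = 36.
slot 5 + slot 6 + slot 1: cost 2 + 4 + 4 = 10 ≤ 15, expected clicks 10 + 3 + 18 = 31.
slot 2 + slot 1: cost 11 + 4 = 15 ≤ 15, expected clicks 17 + 18 = 35.
Best is slot 5, slot 3, and slot 1 with total expected clicks 36.

36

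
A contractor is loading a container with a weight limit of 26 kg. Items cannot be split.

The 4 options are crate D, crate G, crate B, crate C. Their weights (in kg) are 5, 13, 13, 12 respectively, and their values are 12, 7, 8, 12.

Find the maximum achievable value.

crate D + crate C: weight 5 + 12 = 17 ≤ 26, value 12 + 12 = 24.
crate B + crate C: weight 13 + 12 = 25 ≤ 26, value 8 + 12 = 20.
crate D + crate B: weight 5 + 13 = 18 ≤ 26, value 12 + 8 = 20.
Best is crate D and crate C with total value 24.

24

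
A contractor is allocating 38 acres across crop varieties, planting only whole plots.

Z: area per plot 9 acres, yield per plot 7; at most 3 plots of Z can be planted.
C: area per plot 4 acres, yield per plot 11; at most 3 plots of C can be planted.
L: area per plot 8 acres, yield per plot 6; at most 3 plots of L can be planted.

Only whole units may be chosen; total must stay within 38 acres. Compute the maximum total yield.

This is a bounded integer knapsack.
C has the best ratio (11/4); taking only C gives at most 3×11 = 33 (stopped by the supply cap of 3).
Mixing does better — 2×Z, 3×C, and 1×L: area 38 ≤ 38, yield 2·7 + 3·11 + 1·6 = 53.

53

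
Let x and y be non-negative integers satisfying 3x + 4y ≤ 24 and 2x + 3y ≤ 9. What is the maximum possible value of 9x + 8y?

(x,y)=(4,0): 3·4+4·0=12≤24, 2·4+3·0=8≤9, objective 36.
(x,y)=(3,1): 3·3+4·1=13≤24, 2·3+3·1=9≤9, objective 35.
(x,y)=(3,0): 3·3+4·0=9≤24, 2·3+3·0=6≤9, objective 27.
No feasible integer point exceeds 36.

36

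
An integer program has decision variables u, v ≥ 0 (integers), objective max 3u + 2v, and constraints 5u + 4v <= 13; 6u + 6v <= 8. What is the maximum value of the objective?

3

Relaxing integrality, the LP optimum is 4.00 at (u,v) = (1.33, 0), which is not an integer point.
(u,v)=(1,0) is feasible, giving 3.
(u,v)=(0,1) is feasible, giving 2.
Maximum is 3 at (u,v)=(1,0).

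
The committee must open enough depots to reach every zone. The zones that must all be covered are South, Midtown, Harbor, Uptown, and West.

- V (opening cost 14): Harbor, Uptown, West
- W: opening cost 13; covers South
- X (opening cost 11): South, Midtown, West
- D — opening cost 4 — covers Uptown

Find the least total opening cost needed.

The greedy cost-per-new-zone heuristic would pick X, D, and V for 29, but a cheaper cover exists.
Choose V and X: together they cover South, Midtown, Harbor, Uptown, West — every zone.
Total opening cost: 14 + 11 = 25.
No cover costs less than 25.

25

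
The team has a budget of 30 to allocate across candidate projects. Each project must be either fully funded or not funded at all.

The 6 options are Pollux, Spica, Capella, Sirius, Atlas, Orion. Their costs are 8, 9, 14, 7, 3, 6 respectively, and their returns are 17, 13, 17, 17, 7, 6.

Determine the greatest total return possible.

Pollux + Capella + Sirius: cost 8 + 14 + 7 = 29 ≤ 30, return 17 + 17 + 17 = 51.
Pollux + Spica + Sirius + Orion: cost 8 + 9 + 7 + 6 = 30 ≤ 30, return 17 + 13 + 17 + 6 = 53.
Pollux + Spica + Sirius + Atlas: cost 8 + 9 + 7 + 3 = 27 ≤ 30, return 17 + 13 + 17 + 7 = 54.
Best is Pollux, Spica, Sirius, and Atlas with total return 54.

54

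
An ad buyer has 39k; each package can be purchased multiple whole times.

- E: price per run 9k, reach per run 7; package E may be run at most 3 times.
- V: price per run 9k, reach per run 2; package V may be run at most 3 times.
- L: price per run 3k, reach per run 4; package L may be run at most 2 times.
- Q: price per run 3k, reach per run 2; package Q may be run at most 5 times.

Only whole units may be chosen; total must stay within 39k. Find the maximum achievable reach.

33

This is a bounded integer knapsack.
3×E, 2×L, and 2×Q: price 39 ≤ 39, reach 3·7 + 2·4 + 2·2 = 33.
2×E, 2×L, and 5×Q: price 39 ≤ 39, reach 2·7 + 2·4 + 5·2 = 32.
Best is 33.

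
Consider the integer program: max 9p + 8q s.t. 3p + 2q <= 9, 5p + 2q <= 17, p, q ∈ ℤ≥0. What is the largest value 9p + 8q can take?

(p,q)=(1,3) is feasible, giving 33.
(p,q)=(0,4) is feasible, giving 32.
The best lattice point is (1,3), giving 33.

33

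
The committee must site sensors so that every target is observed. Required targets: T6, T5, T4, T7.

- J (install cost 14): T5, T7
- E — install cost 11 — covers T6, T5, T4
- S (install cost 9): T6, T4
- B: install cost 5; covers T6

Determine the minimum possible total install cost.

The greedy cost-per-new-target heuristic would pick E and J for 25, but a cheaper cover exists.
Choose J and S: together they cover T6, T5, T4, T7 — every target.
Total install cost: 14 + 9 = 23.
No cover costs less than 23.

23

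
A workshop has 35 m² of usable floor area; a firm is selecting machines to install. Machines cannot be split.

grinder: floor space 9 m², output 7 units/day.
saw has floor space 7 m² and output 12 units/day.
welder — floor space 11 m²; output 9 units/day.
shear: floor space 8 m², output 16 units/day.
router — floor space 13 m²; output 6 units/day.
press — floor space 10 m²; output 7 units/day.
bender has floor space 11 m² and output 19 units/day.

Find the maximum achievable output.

Allowing fractional choices, the relaxed optimum would be about 54.4, but machines are indivisible.
saw + shear + bender: floor space 7 + 8 + 11 = 26 ≤ 35, output 12 + 16 + 19 = 47.
welder + shear + bender: floor space 11 + 8 + 11 = 30 ≤ 35, output 9 + 16 + 19 = 44.
grinder + saw + shear + bender: floor space 9 + 7 + 8 + 11 = 35 ≤ 35, output 7 + 12 + 16 + 19 = 54.
Best is grinder, saw, shear, and bender with total output 54.

54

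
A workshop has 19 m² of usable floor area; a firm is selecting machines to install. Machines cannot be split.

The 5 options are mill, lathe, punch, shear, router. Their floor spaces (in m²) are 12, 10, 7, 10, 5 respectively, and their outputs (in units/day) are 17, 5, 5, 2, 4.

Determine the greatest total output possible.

22

This is a 0-1 knapsack instance.
Allowing fractional choices, the relaxed optimum would be about 22.4, but machines are indivisible.
mill + router: floor space 12 + 5 = 17 ≤ 19, output 17 + 4 = 21.
mill + punch: floor space 12 + 7 = 19 ≤ 19, output 17 + 5 = 22.
mill: floor space 12 ≤ 19, output 17.
Best is mill and punch with total output 22.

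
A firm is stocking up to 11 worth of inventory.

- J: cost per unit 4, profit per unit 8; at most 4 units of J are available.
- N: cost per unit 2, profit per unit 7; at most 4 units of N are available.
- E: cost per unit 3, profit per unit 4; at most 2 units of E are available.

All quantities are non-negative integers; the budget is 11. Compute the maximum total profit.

32

Take 4×N and 1×E: cost 11 ≤ 11, profit 4·7 + 1·4 = 32.
N has the best ratio (7/2) and is taken to its limit of 4; remaining capacity is filled optimally with the others.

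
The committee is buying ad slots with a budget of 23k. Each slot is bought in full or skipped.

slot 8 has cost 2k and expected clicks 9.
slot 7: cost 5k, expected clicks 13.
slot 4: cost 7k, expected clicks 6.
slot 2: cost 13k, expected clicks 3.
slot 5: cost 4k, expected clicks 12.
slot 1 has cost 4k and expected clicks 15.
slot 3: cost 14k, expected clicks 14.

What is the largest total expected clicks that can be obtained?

55

Take slot 8, slot 7, slot 4, slot 5, and slot 1: cost 2 + 5 + 7 + 4 + 4 = 22 ≤ 23, expected clicks 9 + 13 + 6 + 12 + 15 = 55.
No other feasible combination does better.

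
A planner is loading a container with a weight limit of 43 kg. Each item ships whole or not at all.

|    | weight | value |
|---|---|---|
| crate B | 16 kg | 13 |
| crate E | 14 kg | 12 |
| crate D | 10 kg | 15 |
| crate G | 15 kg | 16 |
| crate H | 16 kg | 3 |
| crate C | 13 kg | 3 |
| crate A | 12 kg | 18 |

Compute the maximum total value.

This is an integer program with binary decision variables.
Take crate D, crate G, and crate A: weight 10 + 15 + 12 = 37 ≤ 43, value 15 + 16 + 18 = 49.
No other feasible combination does better.

49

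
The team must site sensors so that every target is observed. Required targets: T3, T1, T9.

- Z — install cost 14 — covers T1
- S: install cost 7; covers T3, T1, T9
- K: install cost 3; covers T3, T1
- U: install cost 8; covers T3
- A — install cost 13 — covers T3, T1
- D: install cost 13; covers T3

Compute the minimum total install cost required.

This is an integer covering problem.
The greedy cost-per-new-target heuristic would pick K and S for 10, but a cheaper cover exists.
S alone covers T3, T1, T9 — every target.
Total install cost: 7.
No cover costs less than 7.

7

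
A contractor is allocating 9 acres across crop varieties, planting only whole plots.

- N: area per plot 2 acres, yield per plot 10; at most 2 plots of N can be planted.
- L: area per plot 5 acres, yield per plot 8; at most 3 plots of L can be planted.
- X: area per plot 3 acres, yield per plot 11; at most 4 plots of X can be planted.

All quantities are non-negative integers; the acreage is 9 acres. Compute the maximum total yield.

33

N has the best ratio (10/2); taking only N gives at most 2×10 = 20 (stopped by the supply cap of 2).
Mixing does better — 3×X: area 9 ≤ 9, yield 3·11 = 33.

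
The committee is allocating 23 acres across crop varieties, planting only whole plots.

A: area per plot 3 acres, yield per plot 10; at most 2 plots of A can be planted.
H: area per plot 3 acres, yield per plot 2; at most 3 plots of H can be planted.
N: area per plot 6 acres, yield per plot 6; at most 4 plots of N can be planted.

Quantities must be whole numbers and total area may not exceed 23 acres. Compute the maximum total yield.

34

A has the best ratio (10/3); taking only A gives at most 2×10 = 20 (stopped by the supply cap of 2).
Mixing does better — 2×A, 1×H, and 2×N: area 21 ≤ 23, yield 2·10 + 1·2 + 2·6 = 34.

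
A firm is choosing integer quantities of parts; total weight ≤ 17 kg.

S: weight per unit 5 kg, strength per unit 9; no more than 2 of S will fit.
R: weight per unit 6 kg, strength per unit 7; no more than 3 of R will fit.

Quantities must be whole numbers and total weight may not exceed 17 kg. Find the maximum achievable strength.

Take 2×S and 1×R: weight 16 ≤ 17, strength 2·9 + 1·7 = 25.
S has the best ratio (9/5) and is taken to its limit of 2; remaining capacity is filled optimally with the others.

25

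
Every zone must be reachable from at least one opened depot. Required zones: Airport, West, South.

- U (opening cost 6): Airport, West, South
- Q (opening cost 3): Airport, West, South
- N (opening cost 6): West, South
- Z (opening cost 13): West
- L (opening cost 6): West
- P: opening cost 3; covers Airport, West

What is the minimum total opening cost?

3

Q alone covers Airport, West, South — every zone.
Total opening cost: 3.
No cover costs less than 3.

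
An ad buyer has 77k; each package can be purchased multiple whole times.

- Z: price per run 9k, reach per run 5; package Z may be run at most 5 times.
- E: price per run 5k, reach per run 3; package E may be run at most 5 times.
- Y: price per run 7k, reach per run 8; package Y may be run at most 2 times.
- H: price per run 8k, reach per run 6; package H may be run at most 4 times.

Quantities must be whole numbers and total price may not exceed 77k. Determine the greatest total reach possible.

This is a bounded integer knapsack.
2×Z, 2×E, 2×Y, and 4×H: price 74 ≤ 77, reach 2·5 + 2·3 + 2·8 + 4·6 = 56.
1×Z, 4×E, 2×Y, and 4×H: price 75 ≤ 77, reach 1·5 + 4·3 + 2·8 + 4·6 = 57.
Best is 57.

57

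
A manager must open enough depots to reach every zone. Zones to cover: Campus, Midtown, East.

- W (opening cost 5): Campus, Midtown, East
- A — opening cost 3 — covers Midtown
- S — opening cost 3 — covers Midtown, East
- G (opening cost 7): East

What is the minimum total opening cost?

The greedy cost-per-new-zone heuristic would pick S and W for 8, but a cheaper cover exists.
W alone covers Campus, Midtown, East — every zone.
Total opening cost: 5.
No cover costs less than 5.

5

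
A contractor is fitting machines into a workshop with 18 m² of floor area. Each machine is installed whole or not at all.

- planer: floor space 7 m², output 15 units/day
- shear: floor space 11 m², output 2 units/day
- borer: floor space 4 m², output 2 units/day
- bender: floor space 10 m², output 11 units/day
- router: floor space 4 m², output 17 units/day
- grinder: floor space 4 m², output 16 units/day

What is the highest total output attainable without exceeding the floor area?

48

This is an integer program with binary decision variables.
Allowing fractional choices, the relaxed optimum would be about 51.3, but machines are indivisible.
bender + router + grinder: floor space 10 + 4 + 4 = 18 ≤ 18, output 11 + 17 + 16 = 44.
planer + router + grinder: floor space 7 + 4 + 4 = 15 ≤ 18, output 15 + 17 + 16 = 48.
borer + router + grinder: floor space 4 + 4 + 4 = 12 ≤ 18, output 2 + 17 + 16 = 35.
Best is planer, router, and grinder with total output 48.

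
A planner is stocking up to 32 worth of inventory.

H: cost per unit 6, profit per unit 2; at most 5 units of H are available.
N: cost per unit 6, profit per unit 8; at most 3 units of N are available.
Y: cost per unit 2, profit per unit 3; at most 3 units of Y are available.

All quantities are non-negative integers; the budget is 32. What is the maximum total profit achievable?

Y has the best ratio (3/2); taking only Y gives at most 3×3 = 9 (stopped by the supply cap of 3).
Mixing does better — 1×H, 3×N, and 3×Y: cost 30 ≤ 32, profit 1·2 + 3·8 + 3·3 = 35.

35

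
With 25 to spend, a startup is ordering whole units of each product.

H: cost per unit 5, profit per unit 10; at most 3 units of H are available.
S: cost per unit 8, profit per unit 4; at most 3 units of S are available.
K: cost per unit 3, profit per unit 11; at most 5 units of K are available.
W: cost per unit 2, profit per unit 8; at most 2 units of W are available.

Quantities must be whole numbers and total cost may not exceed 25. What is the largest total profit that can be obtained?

81

This is a bounded integer knapsack.
W has the best ratio (8/2); taking only W gives at most 2×8 = 16 (stopped by the supply cap of 2).
Mixing does better — 1×H, 5×K, and 2×W: cost 24 ≤ 25, profit 1·10 + 5·11 + 2·8 = 81.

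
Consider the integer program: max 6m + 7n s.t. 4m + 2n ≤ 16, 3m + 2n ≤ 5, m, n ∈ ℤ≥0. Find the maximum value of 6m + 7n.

14

Relaxing integrality, the LP optimum is 17.50 at (m,n) = (0, 2.5), which is not an integer point.
(m,n)=(0,2): 4·0+2·2=4≤16, 3·0+2·2=4≤5, objective 14.
(m,n)=(1,1): 4·1+2·1=6≤16, 3·1+2·1=5≤5, objective 13.
Maximum is 14 at (m,n)=(0,2).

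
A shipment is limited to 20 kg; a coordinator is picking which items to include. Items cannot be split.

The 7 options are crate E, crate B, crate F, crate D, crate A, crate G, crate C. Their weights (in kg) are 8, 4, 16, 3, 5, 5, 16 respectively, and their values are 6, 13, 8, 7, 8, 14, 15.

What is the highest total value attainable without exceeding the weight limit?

This is a 0-1 knapsack instance.
Allowing fractional choices, the relaxed optimum would be about 44.8, but items are indivisible.
crate B + crate D + crate A + crate G: weight 4 + 3 + 5 + 5 = 17 ≤ 20, value 13 + 7 + 8 + 14 = 42.
crate E + crate B + crate D + crate G: weight 8 + 4 + 3 + 5 = 20 ≤ 20, value 6 + 13 + 7 + 14 = 40.
Best is crate B, crate D, crate A, and crate G with total value 42.

42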